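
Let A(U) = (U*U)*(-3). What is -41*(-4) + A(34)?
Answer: -3304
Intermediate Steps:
A(U) = -3*U**2 (A(U) = U**2*(-3) = -3*U**2)
-41*(-4) + A(34) = -41*(-4) - 3*34**2 = 164 - 3*1156 = 164 - 3468 = -3304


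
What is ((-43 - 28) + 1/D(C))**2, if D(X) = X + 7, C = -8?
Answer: 5184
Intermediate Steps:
D(X) = 7 + X
((-43 - 28) + 1/D(C))**2 = ((-43 - 28) + 1/(7 - 8))**2 = (-71 + 1/(-1))**2 = (-71 - 1)**2 = (-72)**2 = 5184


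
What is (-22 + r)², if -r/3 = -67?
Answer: 32041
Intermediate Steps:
r = 201 (r = -3*(-67) = 201)
(-22 + r)² = (-22 + 201)² = 179² = 32041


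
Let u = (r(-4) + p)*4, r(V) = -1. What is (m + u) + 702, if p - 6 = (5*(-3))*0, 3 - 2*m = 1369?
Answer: 39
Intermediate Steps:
m = -683 (m = 3/2 - ½*1369 = 3/2 - 1369/2 = -683)
p = 6 (p = 6 + (5*(-3))*0 = 6 - 15*0 = 6 + 0 = 6)
u = 20 (u = (-1 + 6)*4 = 5*4 = 20)
(m + u) + 702 = (-683 + 20) + 702 = -663 + 702 = 39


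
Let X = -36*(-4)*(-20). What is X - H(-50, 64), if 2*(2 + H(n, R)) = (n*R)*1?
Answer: -1278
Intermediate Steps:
X = -2880 (X = 144*(-20) = -2880)
H(n, R) = -2 + R*n/2 (H(n, R) = -2 + ((n*R)*1)/2 = -2 + ((R*n)*1)/2 = -2 + (R*n)/2 = -2 + R*n/2)
X - H(-50, 64) = -2880 - (-2 + (1/2)*64*(-50)) = -2880 - (-2 - 1600) = -2880 - 1*(-1602) = -2880 + 1602 = -1278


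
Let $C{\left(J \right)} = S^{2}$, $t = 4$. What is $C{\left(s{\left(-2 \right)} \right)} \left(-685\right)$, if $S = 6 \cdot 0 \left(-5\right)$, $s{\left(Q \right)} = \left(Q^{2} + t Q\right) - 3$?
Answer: $0$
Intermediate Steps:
$s{\left(Q \right)} = -3 + Q^{2} + 4 Q$ ($s{\left(Q \right)} = \left(Q^{2} + 4 Q\right) - 3 = -3 + Q^{2} + 4 Q$)
$S = 0$ ($S = 0 \left(-5\right) = 0$)
$C{\left(J \right)} = 0$ ($C{\left(J \right)} = 0^{2} = 0$)
$C{\left(s{\left(-2 \right)} \right)} \left(-685\right) = 0 \left(-685\right) = 0$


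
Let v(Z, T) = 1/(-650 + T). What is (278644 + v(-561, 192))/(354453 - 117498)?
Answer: 127618951/108525390 ≈ 1.1759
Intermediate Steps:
(278644 + v(-561, 192))/(354453 - 117498) = (278644 + 1/(-650 + 192))/(354453 - 117498) = (278644 + 1/(-458))/236955 = (278644 - 1/458)*(1/236955) = (127618951/458)*(1/236955) = 127618951/108525390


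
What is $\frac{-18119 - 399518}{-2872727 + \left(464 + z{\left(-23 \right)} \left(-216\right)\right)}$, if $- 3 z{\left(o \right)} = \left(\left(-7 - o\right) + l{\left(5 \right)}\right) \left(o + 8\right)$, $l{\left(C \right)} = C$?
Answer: $\frac{417637}{2894943} \approx 0.14426$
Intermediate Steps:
$z{\left(o \right)} = - \frac{\left(-2 - o\right) \left(8 + o\right)}{3}$ ($z{\left(o \right)} = - \frac{\left(\left(-7 - o\right) + 5\right) \left(o + 8\right)}{3} = - \frac{\left(-2 - o\right) \left(8 + o\right)}{3}$)
$\frac{-18119 - 399518}{-2872727 + \left(464 + z{\left(-23 \right)} \left(-216\right)\right)} = \frac{-18119 - 399518}{-2872727 + \left(464 + \left(\frac{16}{3} + \frac{\left(-23\right)^{2}}{3} + \frac{10}{3} \left(-23\right)\right) \left(-216\right)\right)} = - \frac{417637}{-2872727 + \left(464 + \left(\frac{16}{3} + \frac{1}{3} \cdot 529 - \frac{230}{3}\right) \left(-216\right)\right)} = - \frac{417637}{-2872727 + \left(464 + \left(\frac{16}{3} + \frac{529}{3} - \frac{230}{3}\right) \left(-216\right)\right)} = - \frac{417637}{-2872727 + \left(464 + 105 \left(-216\right)\right)} = - \frac{417637}{-2872727 + \left(464 - 22680\right)} = - \frac{417637}{-2872727 - 22216} = - \frac{417637}{-2894943} = \left(-417637\right) \left(- \frac{1}{2894943}\right) = \frac{417637}{2894943}$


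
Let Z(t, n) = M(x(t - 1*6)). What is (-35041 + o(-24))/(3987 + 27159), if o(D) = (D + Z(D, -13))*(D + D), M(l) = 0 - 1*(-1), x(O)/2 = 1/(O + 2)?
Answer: -33937/31146 ≈ -1.0896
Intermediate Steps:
x(O) = 2/(2 + O) (x(O) = 2/(O + 2) = 2/(2 + O))
M(l) = 1 (M(l) = 0 + 1 = 1)
Z(t, n) = 1
o(D) = 2*D*(1 + D) (o(D) = (D + 1)*(D + D) = (1 + D)*(2*D) = 2*D*(1 + D))
(-35041 + o(-24))/(3987 + 27159) = (-35041 + 2*(-24)*(1 - 24))/(3987 + 27159) = (-35041 + 2*(-24)*(-23))/31146 = (-35041 + 1104)*(1/31146) = -33937*1/31146 = -33937/31146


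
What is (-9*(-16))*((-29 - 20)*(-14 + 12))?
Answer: 14112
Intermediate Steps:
(-9*(-16))*((-29 - 20)*(-14 + 12)) = 144*(-49*(-2)) = 144*98 = 14112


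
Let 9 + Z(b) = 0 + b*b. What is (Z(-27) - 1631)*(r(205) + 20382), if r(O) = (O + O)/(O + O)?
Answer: -18568913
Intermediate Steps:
Z(b) = -9 + b² (Z(b) = -9 + (0 + b*b) = -9 + (0 + b²) = -9 + b²)
r(O) = 1 (r(O) = (2*O)/((2*O)) = (2*O)*(1/(2*O)) = 1)
(Z(-27) - 1631)*(r(205) + 20382) = ((-9 + (-27)²) - 1631)*(1 + 20382) = ((-9 + 729) - 1631)*20383 = (720 - 1631)*20383 = -911*20383 = -18568913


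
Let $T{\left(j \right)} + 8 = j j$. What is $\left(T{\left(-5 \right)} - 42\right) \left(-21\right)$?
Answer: $525$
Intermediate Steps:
$T{\left(j \right)} = -8 + j^{2}$ ($T{\left(j \right)} = -8 + j j = -8 + j^{2}$)
$\left(T{\left(-5 \right)} - 42\right) \left(-21\right) = \left(\left(-8 + \left(-5\right)^{2}\right) - 42\right) \left(-21\right) = \left(\left(-8 + 25\right) - 42\right) \left(-21\right) = \left(17 - 42\right) \left(-21\right) = \left(-25\right) \left(-21\right) = 525$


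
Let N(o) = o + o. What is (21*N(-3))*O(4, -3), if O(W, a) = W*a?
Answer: 1512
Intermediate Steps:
N(o) = 2*o
(21*N(-3))*O(4, -3) = (21*(2*(-3)))*(4*(-3)) = (21*(-6))*(-12) = -126*(-12) = 1512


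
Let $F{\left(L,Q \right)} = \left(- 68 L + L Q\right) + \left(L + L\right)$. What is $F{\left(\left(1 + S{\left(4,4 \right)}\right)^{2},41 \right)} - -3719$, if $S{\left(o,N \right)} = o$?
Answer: $3094$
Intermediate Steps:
$F{\left(L,Q \right)} = - 66 L + L Q$ ($F{\left(L,Q \right)} = \left(- 68 L + L Q\right) + 2 L = - 66 L + L Q$)
$F{\left(\left(1 + S{\left(4,4 \right)}\right)^{2},41 \right)} - -3719 = \left(1 + 4\right)^{2} \left(-66 + 41\right) - -3719 = 5^{2} \left(-25\right) + 3719 = 25 \left(-25\right) + 3719 = -625 + 3719 = 3094$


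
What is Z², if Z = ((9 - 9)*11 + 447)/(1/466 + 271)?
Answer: 43389723204/15948406369 ≈ 2.7206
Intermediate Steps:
Z = 208302/126287 (Z = (0*11 + 447)/(1/466 + 271) = (0 + 447)/(126287/466) = 447*(466/126287) = 208302/126287 ≈ 1.6494)
Z² = (208302/126287)² = 43389723204/15948406369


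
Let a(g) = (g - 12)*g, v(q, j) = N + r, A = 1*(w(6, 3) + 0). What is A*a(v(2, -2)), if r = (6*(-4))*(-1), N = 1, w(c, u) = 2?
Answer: 650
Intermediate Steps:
r = 24 (r = -24*(-1) = 24)
A = 2 (A = 1*(2 + 0) = 1*2 = 2)
v(q, j) = 25 (v(q, j) = 1 + 24 = 25)
a(g) = g*(-12 + g) (a(g) = (-12 + g)*g = g*(-12 + g))
A*a(v(2, -2)) = 2*(25*(-12 + 25)) = 2*(25*13) = 2*325 = 650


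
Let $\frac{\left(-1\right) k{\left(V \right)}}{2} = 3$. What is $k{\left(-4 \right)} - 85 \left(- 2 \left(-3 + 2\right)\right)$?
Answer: $-176$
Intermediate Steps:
$k{\left(V \right)} = -6$ ($k{\left(V \right)} = \left(-2\right) 3 = -6$)
$k{\left(-4 \right)} - 85 \left(- 2 \left(-3 + 2\right)\right) = -6 - 85 \left(- 2 \left(-3 + 2\right)\right) = -6 - 85 \left(\left(-2\right) \left(-1\right)\right) = -6 - 170 = -176$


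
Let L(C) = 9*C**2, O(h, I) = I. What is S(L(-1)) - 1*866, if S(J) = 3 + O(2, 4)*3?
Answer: -851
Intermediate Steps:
S(J) = 15 (S(J) = 3 + 4*3 = 3 + 12 = 15)
S(L(-1)) - 1*866 = 15 - 1*866 = 15 - 866 = -851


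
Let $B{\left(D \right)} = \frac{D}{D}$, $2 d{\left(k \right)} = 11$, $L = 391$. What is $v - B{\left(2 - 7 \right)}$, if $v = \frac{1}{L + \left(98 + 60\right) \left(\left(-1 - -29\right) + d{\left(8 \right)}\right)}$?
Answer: $- \frac{5683}{5684} \approx -0.99982$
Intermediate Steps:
$d{\left(k \right)} = \frac{11}{2}$ ($d{\left(k \right)} = \frac{1}{2} \cdot 11 = \frac{11}{2}$)
$B{\left(D \right)} = 1$
$v = \frac{1}{5684}$ ($v = \frac{1}{391 + \left(98 + 60\right) \left(\left(-1 - -29\right) + \frac{11}{2}\right)} = \frac{1}{391 + 158 \left(\left(-1 + 29\right) + \frac{11}{2}\right)} = \frac{1}{391 + 158 \left(28 + \frac{11}{2}\right)} = \frac{1}{391 + 158 \cdot \frac{67}{2}} = \frac{1}{391 + 5293} = \frac{1}{5684} \approx 0.00017593$)
$v - B{\left(2 - 7 \right)} = \frac{1}{5684} - 1 = - \frac{5683}{5684}$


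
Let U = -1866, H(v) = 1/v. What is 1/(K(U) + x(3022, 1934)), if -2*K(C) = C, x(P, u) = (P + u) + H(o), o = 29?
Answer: 29/170782 ≈ 0.00016981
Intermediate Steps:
x(P, u) = 1/29 + P + u (x(P, u) = (P + u) + 1/29 = 1/29 + P + u)
K(C) = -C/2
1/(K(U) + x(3022, 1934)) = 1/(-½*(-1866) + (1/29 + 3022 + 1934)) = 1/(933 + 143725/29) = 1/(170782/29) = 29/170782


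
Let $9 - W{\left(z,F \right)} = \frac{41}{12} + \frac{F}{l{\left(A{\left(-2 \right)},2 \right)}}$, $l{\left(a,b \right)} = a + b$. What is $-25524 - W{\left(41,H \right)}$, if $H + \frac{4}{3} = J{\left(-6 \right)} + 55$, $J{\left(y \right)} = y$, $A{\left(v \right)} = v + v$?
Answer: $- \frac{306641}{12} \approx -25553.0$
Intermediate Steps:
$A{\left(v \right)} = 2 v$
$H = \frac{143}{3}$ ($H = - \frac{4}{3} + \left(-6 + 55\right) = - \frac{4}{3} + 49 = \frac{143}{3} \approx 47.667$)
$W{\left(z,F \right)} = \frac{67}{12} + \frac{F}{2}$ ($W{\left(z,F \right)} = 9 - \left(\frac{41}{12} + \frac{F}{2 \left(-2\right) + 2}\right) = 9 - \left(41 \cdot \frac{1}{12} + \frac{F}{-4 + 2}\right) = 9 - \left(\frac{41}{12} + \frac{F}{-2}\right) = 9 - \left(\frac{41}{12} + F \left(- \frac{1}{2}\right)\right) = 9 - \left(\frac{41}{12} - \frac{F}{2}\right) = 9 + \left(- \frac{41}{12} + \frac{F}{2}\right) = \frac{67}{12} + \frac{F}{2}$)
$-25524 - W{\left(41,H \right)} = -25524 - \left(\frac{67}{12} + \frac{1}{2} \cdot \frac{143}{3}\right) = -25524 - \left(\frac{67}{12} + \frac{143}{6}\right) = -25524 - \frac{353}{12} = - \frac{306641}{12}$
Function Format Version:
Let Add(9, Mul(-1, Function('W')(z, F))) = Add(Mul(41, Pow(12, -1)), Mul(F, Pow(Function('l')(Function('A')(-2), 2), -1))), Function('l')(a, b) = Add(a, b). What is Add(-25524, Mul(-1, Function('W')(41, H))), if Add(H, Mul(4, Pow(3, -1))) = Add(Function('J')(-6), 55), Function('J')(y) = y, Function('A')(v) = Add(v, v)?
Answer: Rational(-306641, 12) ≈ -25553.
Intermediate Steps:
Function('A')(v) = Mul(2, v)
H = Rational(143, 3) (H = Add(Rational(-4, 3), Add(-6, 55)) = Add(Rational(-4, 3), 49) = Rational(143, 3) ≈ 47.667)
Function('W')(z, F) = Add(Rational(67, 12), Mul(Rational(1, 2), F)) (Function('W')(z, F) = Add(9, Mul(-1, Add(Mul(41, Pow(12, -1)), Mul(F, Pow(Add(Mul(2, -2), 2), -1))))) = Add(9, Mul(-1, Add(Mul(41, Rational(1, 12)), Mul(F, Pow(Add(-4, 2), -1))))) = Add(9, Mul(-1, Add(Rational(41, 12), Mul(F, Pow(-2, -1))))) = Add(9, Mul(-1, Add(Rational(41, 12), Mul(F, Rational(-1, 2))))) = Add(9, Mul(-1, Add(Rational(41, 12), Mul(Rational(-1, 2), F)))) = Add(9, Add(Rational(-41, 12), Mul(Rational(1, 2), F))) = Add(Rational(67, 12), Mul(Rational(1, 2), F)))
Add(-25524, Mul(-1, Function('W')(41, H))) = Add(-25524, Mul(-1, Add(Rational(67, 12), Mul(Rational(1, 2), Rational(143, 3))))) = Add(-25524, Mul(-1, Add(Rational(67, 12), Rational(143, 6)))) = Add(-25524, Mul(-1, Rational(353, 12))) = Add(-25524, Rational(-353, 12)) = Rational(-306641, 12)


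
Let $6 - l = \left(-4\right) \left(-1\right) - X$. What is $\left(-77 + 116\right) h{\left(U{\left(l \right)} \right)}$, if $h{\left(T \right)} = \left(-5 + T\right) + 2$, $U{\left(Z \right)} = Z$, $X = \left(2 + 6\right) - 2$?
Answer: $195$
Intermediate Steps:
$X = 6$ ($X = 8 - 2 = 6$)
$l = 8$ ($l = 6 - \left(\left(-4\right) \left(-1\right) - 6\right) = 6 - \left(4 - 6\right) = 6 - -2 = 6 + 2 = 8$)
$h{\left(T \right)} = -3 + T$
$\left(-77 + 116\right) h{\left(U{\left(l \right)} \right)} = \left(-77 + 116\right) \left(-3 + 8\right) = 39 \cdot 5 = 195$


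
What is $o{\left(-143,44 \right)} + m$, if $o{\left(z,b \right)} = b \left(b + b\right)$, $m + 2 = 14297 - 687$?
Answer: $17480$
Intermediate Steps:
$m = 13608$ ($m = -2 + \left(14297 - 687\right) = -2 + 13610 = 13608$)
$o{\left(z,b \right)} = 2 b^{2}$ ($o{\left(z,b \right)} = b 2 b = 2 b^{2}$)
$o{\left(-143,44 \right)} + m = 2 \cdot 44^{2} + 13608 = 2 \cdot 1936 + 13608 = 3872 + 13608 = 17480$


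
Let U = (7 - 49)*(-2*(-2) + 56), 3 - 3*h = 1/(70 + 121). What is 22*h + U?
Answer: -1431376/573 ≈ -2498.0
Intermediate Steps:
h = 572/573 (h = 1 - 1/(3*(70 + 121)) = 1 - 1/3/191 = 1 - 1/3*1/191 = 1 - 1/573 = 572/573 ≈ 0.99825)
U = -2520 (U = -42*(4 + 56) = -42*60 = -2520)
22*h + U = 22*(572/573) - 2520 = 12584/573 - 2520 = -1431376/573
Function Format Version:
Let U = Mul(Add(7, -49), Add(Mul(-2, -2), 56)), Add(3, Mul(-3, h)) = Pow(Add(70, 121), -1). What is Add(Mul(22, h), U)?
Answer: Rational(-1431376, 573) ≈ -2498.0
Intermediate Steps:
h = Rational(572, 573) (h = Add(1, Mul(Rational(-1, 3), Pow(Add(70, 121), -1))) = Add(1, Mul(Rational(-1, 3), Pow(191, -1))) = Add(1, Mul(Rational(-1, 3), Rational(1, 191))) = Add(1, Rational(-1, 573)) = Rational(572, 573) ≈ 0.99825)
U = -2520 (U = Mul(-42, Add(4, 56)) = Mul(-42, 60) = -2520)
Add(Mul(22, h), U) = Add(Mul(22, Rational(572, 573)), -2520) = Add(Rational(12584, 573), -2520) = Rational(-1431376, 573)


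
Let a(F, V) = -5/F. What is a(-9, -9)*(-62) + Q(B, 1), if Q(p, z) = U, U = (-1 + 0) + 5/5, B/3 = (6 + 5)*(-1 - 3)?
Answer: -310/9 ≈ -34.444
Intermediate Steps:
B = -132 (B = 3*((6 + 5)*(-1 - 3)) = 3*(11*(-4)) = 3*(-44) = -132)
U = 0 (U = -1 + 5*(1/5) = -1 + 1 = 0)
Q(p, z) = 0
a(-9, -9)*(-62) + Q(B, 1) = -5/(-9)*(-62) + 0 = -5*(-1/9)*(-62) + 0 = (5/9)*(-62) + 0 = -310/9 + 0 = -310/9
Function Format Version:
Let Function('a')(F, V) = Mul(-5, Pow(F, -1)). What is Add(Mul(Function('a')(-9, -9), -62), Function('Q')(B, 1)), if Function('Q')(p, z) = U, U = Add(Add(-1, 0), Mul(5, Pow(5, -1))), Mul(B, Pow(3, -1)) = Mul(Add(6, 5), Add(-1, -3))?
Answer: Rational(-310, 9) ≈ -34.444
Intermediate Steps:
B = -132 (B = Mul(3, Mul(Add(6, 5), Add(-1, -3))) = Mul(3, Mul(11, -4)) = Mul(3, -44) = -132)
U = 0 (U = Add(-1, Mul(5, Rational(1, 5))) = Add(-1, 1) = 0)
Function('Q')(p, z) = 0
Add(Mul(Function('a')(-9, -9), -62), Function('Q')(B, 1)) = Add(Mul(Mul(-5, Pow(-9, -1)), -62), 0) = Add(Mul(Mul(-5, Rational(-1, 9)), -62), 0) = Add(Mul(Rational(5, 9), -62), 0) = Add(Rational(-310, 9), 0) = Rational(-310, 9)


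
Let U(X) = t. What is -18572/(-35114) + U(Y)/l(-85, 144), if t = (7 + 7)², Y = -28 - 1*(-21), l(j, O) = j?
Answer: -2651862/1492345 ≈ -1.7770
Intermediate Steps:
Y = -7 (Y = -28 + 21 = -7)
t = 196 (t = 14² = 196)
U(X) = 196
-18572/(-35114) + U(Y)/l(-85, 144) = -18572/(-35114) + 196/(-85) = -18572*(-1/35114) + 196*(-1/85) = 9286/17557 - 196/85 = -2651862/1492345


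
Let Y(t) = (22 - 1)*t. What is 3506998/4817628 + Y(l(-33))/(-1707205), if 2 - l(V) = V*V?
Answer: 3048568257473/4112339304870 ≈ 0.74132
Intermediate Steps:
l(V) = 2 - V² (l(V) = 2 - V*V = 2 - V²)
Y(t) = 21*t
3506998/4817628 + Y(l(-33))/(-1707205) = 3506998/4817628 + (21*(2 - 1*(-33)²))/(-1707205) = 3506998*(1/4817628) + (21*(2 - 1*1089))*(-1/1707205) = 1753499/2408814 + (21*(2 - 1089))*(-1/1707205) = 1753499/2408814 + (21*(-1087))*(-1/1707205) = 1753499/2408814 - 22827*(-1/1707205) = 1753499/2408814 + 22827/1707205 = 3048568257473/4112339304870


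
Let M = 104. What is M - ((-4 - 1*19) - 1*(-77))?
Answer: 50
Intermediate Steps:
M - ((-4 - 1*19) - 1*(-77)) = 104 - ((-4 - 1*19) - 1*(-77)) = 104 - ((-4 - 19) + 77) = 104 - (-23 + 77) = 104 - 1*54 = 104 - 54 = 50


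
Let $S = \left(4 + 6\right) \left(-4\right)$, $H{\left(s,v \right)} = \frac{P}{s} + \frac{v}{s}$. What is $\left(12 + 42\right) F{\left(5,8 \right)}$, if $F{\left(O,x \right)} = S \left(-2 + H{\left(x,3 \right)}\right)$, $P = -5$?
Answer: $4860$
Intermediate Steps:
$H{\left(s,v \right)} = - \frac{5}{s} + \frac{v}{s}$
$S = -40$ ($S = 10 \left(-4\right) = -40$)
$F{\left(O,x \right)} = 80 + \frac{80}{x}$ ($F{\left(O,x \right)} = - 40 \left(-2 + \frac{-5 + 3}{x}\right) = - 40 \left(-2 + \frac{1}{x} \left(-2\right)\right) = - 40 \left(-2 - \frac{2}{x}\right) = 80 + \frac{80}{x}$)
$\left(12 + 42\right) F{\left(5,8 \right)} = \left(12 + 42\right) \left(80 + \frac{80}{8}\right) = 54 \left(80 + 80 \cdot \frac{1}{8}\right) = 54 \left(80 + 10\right) = 54 \cdot 90 = 4860$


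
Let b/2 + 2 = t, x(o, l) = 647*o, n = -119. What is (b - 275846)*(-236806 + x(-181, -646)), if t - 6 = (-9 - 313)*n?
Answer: 70500177426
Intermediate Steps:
t = 38324 (t = 6 + (-9 - 313)*(-119) = 6 - 322*(-119) = 6 + 38318 = 38324)
b = 76644 (b = -4 + 2*38324 = -4 + 76648 = 76644)
(b - 275846)*(-236806 + x(-181, -646)) = (76644 - 275846)*(-236806 + 647*(-181)) = -199202*(-236806 - 117107) = -199202*(-353913) = 70500177426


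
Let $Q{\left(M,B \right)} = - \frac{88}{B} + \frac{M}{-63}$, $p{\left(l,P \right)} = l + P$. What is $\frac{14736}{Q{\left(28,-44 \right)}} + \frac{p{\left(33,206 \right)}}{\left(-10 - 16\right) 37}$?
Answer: $\frac{63790471}{6734} \approx 9472.9$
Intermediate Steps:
$p{\left(l,P \right)} = P + l$
$Q{\left(M,B \right)} = - \frac{88}{B} - \frac{M}{63}$ ($Q{\left(M,B \right)} = - \frac{88}{B} + M \left(- \frac{1}{63}\right) = - \frac{88}{B} - \frac{M}{63}$)
$\frac{14736}{Q{\left(28,-44 \right)}} + \frac{p{\left(33,206 \right)}}{\left(-10 - 16\right) 37} = \frac{14736}{- \frac{88}{-44} - \frac{4}{9}} + \frac{206 + 33}{\left(-10 - 16\right) 37} = \frac{14736}{\left(-88\right) \left(- \frac{1}{44}\right) - \frac{4}{9}} + \frac{239}{\left(-26\right) 37} = \frac{14736}{2 - \frac{4}{9}} + \frac{239}{-962} = \frac{14736}{\frac{14}{9}} + 239 \left(- \frac{1}{962}\right) = 14736 \cdot \frac{9}{14} - \frac{239}{962} = \frac{66312}{7} - \frac{239}{962} = \frac{63790471}{6734}$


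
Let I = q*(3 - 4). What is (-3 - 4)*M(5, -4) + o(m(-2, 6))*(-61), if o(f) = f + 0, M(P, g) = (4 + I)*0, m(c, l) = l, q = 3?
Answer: -366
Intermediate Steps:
I = -3 (I = 3*(3 - 4) = 3*(-1) = -3)
M(P, g) = 0 (M(P, g) = (4 - 3)*0 = 1*0 = 0)
o(f) = f
(-3 - 4)*M(5, -4) + o(m(-2, 6))*(-61) = (-3 - 4)*0 + 6*(-61) = -7*0 - 366 = 0 - 366 = -366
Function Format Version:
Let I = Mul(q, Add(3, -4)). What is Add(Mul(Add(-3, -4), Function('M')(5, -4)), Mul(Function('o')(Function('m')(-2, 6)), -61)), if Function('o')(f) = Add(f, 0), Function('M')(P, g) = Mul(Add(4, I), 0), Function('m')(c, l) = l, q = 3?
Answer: -366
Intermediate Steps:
I = -3 (I = Mul(3, Add(3, -4)) = Mul(3, -1) = -3)
Function('M')(P, g) = 0 (Function('M')(P, g) = Mul(Add(4, -3), 0) = Mul(1, 0) = 0)
Function('o')(f) = f
Add(Mul(Add(-3, -4), Function('M')(5, -4)), Mul(Function('o')(Function('m')(-2, 6)), -61)) = Add(Mul(Add(-3, -4), 0), Mul(6, -61)) = Add(Mul(-7, 0), -366) = Add(0, -366) = -366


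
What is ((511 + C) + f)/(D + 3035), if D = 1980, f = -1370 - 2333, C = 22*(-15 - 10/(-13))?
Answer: -45566/65195 ≈ -0.69892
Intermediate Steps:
C = -4070/13 (C = 22*(-15 - 10*(-1/13)) = 22*(-15 + 10/13) = 22*(-185/13) = -4070/13 ≈ -313.08)
f = -3703
((511 + C) + f)/(D + 3035) = ((511 - 4070/13) - 3703)/(1980 + 3035) = (2573/13 - 3703)/5015 = -45566/13*1/5015 = -45566/65195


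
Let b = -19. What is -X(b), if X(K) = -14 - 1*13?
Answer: 27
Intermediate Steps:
X(K) = -27 (X(K) = -14 - 13 = -27)
-X(b) = -1*(-27) = 27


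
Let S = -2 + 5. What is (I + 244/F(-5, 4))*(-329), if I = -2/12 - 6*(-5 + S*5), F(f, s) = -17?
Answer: 2500729/102 ≈ 24517.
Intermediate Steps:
S = 3
I = -361/6 (I = -2/12 - 6*(-5 + 3*5) = -2*1/12 - 6*(-5 + 15) = -⅙ - 6*10 = -⅙ - 60 = -361/6 ≈ -60.167)
(I + 244/F(-5, 4))*(-329) = (-361/6 + 244/(-17))*(-329) = (-361/6 + 244*(-1/17))*(-329) = (-361/6 - 244/17)*(-329) = -7601/102*(-329) = 2500729/102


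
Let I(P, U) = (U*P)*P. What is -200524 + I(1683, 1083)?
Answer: 3067385063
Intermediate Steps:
I(P, U) = U*P² (I(P, U) = (P*U)*P = U*P²)
-200524 + I(1683, 1083) = -200524 + 1083*1683² = -200524 + 1083*2832489 = -200524 + 3067585587 = 3067385063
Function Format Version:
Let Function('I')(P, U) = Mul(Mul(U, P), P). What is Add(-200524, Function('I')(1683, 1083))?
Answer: 3067385063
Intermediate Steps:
Function('I')(P, U) = Mul(U, Pow(P, 2)) (Function('I')(P, U) = Mul(Mul(P, U), P) = Mul(U, Pow(P, 2)))
Add(-200524, Function('I')(1683, 1083)) = Add(-200524, Mul(1083, Pow(1683, 2))) = Add(-200524, Mul(1083, 2832489)) = Add(-200524, 3067585587) = 3067385063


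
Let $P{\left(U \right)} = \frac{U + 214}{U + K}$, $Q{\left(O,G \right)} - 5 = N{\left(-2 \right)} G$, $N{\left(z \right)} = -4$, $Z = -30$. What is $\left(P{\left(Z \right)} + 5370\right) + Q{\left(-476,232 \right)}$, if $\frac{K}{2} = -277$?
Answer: $\frac{324608}{73} \approx 4446.7$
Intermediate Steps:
$K = -554$ ($K = 2 \left(-277\right) = -554$)
$Q{\left(O,G \right)} = 5 - 4 G$
$P{\left(U \right)} = \frac{214 + U}{-554 + U}$ ($P{\left(U \right)} = \frac{U + 214}{U - 554} = \frac{214 + U}{-554 + U}$)
$\left(P{\left(Z \right)} + 5370\right) + Q{\left(-476,232 \right)} = \left(\frac{214 - 30}{-554 - 30} + 5370\right) + \left(5 - 928\right) = \left(\frac{1}{-584} \cdot 184 + 5370\right) + \left(5 - 928\right) = \left(\left(- \frac{1}{584}\right) 184 + 5370\right) - 923 = \left(- \frac{23}{73} + 5370\right) - 923 = \frac{391987}{73} - 923 = \frac{324608}{73}$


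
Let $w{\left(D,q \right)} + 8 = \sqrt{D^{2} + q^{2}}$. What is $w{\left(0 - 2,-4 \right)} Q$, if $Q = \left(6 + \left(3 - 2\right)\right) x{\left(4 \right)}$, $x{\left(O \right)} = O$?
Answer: $-224 + 56 \sqrt{5} \approx -98.78$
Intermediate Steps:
$w{\left(D,q \right)} = -8 + \sqrt{D^{2} + q^{2}}$
$Q = 28$ ($Q = \left(6 + \left(3 - 2\right)\right) 4 = \left(6 + 1\right) 4 = 7 \cdot 4 = 28$)
$w{\left(0 - 2,-4 \right)} Q = \left(-8 + \sqrt{\left(0 - 2\right)^{2} + \left(-4\right)^{2}}\right) 28 = \left(-8 + \sqrt{\left(0 - 2\right)^{2} + 16}\right) 28 = \left(-8 + \sqrt{\left(-2\right)^{2} + 16}\right) 28 = \left(-8 + \sqrt{4 + 16}\right) 28 = \left(-8 + \sqrt{20}\right) 28 = \left(-8 + 2 \sqrt{5}\right) 28 = -224 + 56 \sqrt{5}$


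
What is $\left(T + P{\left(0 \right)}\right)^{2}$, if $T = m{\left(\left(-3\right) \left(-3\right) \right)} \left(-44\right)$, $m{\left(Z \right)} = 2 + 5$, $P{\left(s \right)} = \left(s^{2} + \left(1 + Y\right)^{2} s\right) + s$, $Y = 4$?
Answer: $94864$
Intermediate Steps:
$P{\left(s \right)} = s^{2} + 26 s$ ($P{\left(s \right)} = \left(s^{2} + \left(1 + 4\right)^{2} s\right) + s = \left(s^{2} + 5^{2} s\right) + s = \left(s^{2} + 25 s\right) + s = s^{2} + 26 s$)
$m{\left(Z \right)} = 7$
$T = -308$ ($T = 7 \left(-44\right) = -308$)
$\left(T + P{\left(0 \right)}\right)^{2} = \left(-308 + 0 \left(26 + 0\right)\right)^{2} = \left(-308 + 0 \cdot 26\right)^{2} = \left(-308 + 0\right)^{2} = \left(-308\right)^{2} = 94864$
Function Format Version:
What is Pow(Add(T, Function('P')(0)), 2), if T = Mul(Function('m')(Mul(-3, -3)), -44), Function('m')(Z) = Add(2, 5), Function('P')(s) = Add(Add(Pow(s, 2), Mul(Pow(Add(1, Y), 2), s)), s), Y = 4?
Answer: 94864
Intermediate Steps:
Function('P')(s) = Add(Pow(s, 2), Mul(26, s)) (Function('P')(s) = Add(Add(Pow(s, 2), Mul(Pow(Add(1, 4), 2), s)), s) = Add(Add(Pow(s, 2), Mul(Pow(5, 2), s)), s) = Add(Add(Pow(s, 2), Mul(25, s)), s) = Add(Pow(s, 2), Mul(26, s)))
Function('m')(Z) = 7
T = -308 (T = Mul(7, -44) = -308)
Pow(Add(T, Function('P')(0)), 2) = Pow(Add(-308, Mul(0, Add(26, 0))), 2) = Pow(Add(-308, Mul(0, 26)), 2) = Pow(Add(-308, 0), 2) = Pow(-308, 2) = 94864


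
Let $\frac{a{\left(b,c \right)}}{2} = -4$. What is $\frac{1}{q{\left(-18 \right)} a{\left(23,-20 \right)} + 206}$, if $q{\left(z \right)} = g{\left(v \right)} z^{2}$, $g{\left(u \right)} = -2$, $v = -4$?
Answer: $\frac{1}{5390} \approx 0.00018553$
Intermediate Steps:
$a{\left(b,c \right)} = -8$ ($a{\left(b,c \right)} = 2 \left(-4\right) = -8$)
$q{\left(z \right)} = - 2 z^{2}$
$\frac{1}{q{\left(-18 \right)} a{\left(23,-20 \right)} + 206} = \frac{1}{- 2 \left(-18\right)^{2} \left(-8\right) + 206} = \frac{1}{\left(-2\right) 324 \left(-8\right) + 206} = \frac{1}{\left(-648\right) \left(-8\right) + 206} = \frac{1}{5184 + 206} = \frac{1}{5390}$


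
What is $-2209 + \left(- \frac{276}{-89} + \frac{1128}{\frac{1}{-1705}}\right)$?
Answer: $- \frac{171364685}{89} \approx -1.9254 \cdot 10^{6}$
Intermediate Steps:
$-2209 + \left(- \frac{276}{-89} + \frac{1128}{\frac{1}{-1705}}\right) = -2209 + \left(\left(-276\right) \left(- \frac{1}{89}\right) + \frac{1128}{- \frac{1}{1705}}\right) = -2209 + \left(\frac{276}{89} + 1128 \left(-1705\right)\right) = -2209 + \left(\frac{276}{89} - 1923240\right) = -2209 - \frac{171168084}{89} = - \frac{171364685}{89}$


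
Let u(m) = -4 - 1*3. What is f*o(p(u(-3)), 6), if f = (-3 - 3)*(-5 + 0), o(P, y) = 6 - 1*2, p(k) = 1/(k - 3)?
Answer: 120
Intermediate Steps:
u(m) = -7 (u(m) = -4 - 3 = -7)
p(k) = 1/(-3 + k)
o(P, y) = 4 (o(P, y) = 6 - 2 = 4)
f = 30 (f = -6*(-5) = 30)
f*o(p(u(-3)), 6) = 30*4 = 120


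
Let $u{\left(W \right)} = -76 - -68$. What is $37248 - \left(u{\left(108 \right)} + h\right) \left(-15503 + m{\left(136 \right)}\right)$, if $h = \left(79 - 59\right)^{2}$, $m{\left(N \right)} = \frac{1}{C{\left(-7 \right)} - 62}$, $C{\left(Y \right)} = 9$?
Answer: $\frac{324064864}{53} \approx 6.1144 \cdot 10^{6}$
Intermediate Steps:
$m{\left(N \right)} = - \frac{1}{53}$ ($m{\left(N \right)} = \frac{1}{9 - 62} = \frac{1}{-53} = - \frac{1}{53}$)
$h = 400$ ($h = 20^{2} = 400$)
$u{\left(W \right)} = -8$ ($u{\left(W \right)} = -76 + 68 = -8$)
$37248 - \left(u{\left(108 \right)} + h\right) \left(-15503 + m{\left(136 \right)}\right) = 37248 - \left(-8 + 400\right) \left(-15503 - \frac{1}{53}\right) = 37248 - 392 \left(- \frac{821660}{53}\right) = 37248 - - \frac{322090720}{53} = 37248 + \frac{322090720}{53} = \frac{324064864}{53}$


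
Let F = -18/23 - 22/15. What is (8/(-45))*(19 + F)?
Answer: -46232/15525 ≈ -2.9779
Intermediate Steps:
F = -776/345 (F = -18*1/23 - 22*1/15 = -18/23 - 22/15 = -776/345 ≈ -2.2493)
(8/(-45))*(19 + F) = (8/(-45))*(19 - 776/345) = (8*(-1/45))*(5779/345) = -8/45*5779/345 = -46232/15525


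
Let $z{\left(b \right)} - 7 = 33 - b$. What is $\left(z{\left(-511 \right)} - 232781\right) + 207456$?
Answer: $-24774$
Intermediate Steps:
$z{\left(b \right)} = 40 - b$ ($z{\left(b \right)} = 7 - \left(-33 + b\right) = 40 - b$)
$\left(z{\left(-511 \right)} - 232781\right) + 207456 = \left(\left(40 - -511\right) - 232781\right) + 207456 = \left(\left(40 + 511\right) - 232781\right) + 207456 = \left(551 - 232781\right) + 207456 = -232230 + 207456 = -24774$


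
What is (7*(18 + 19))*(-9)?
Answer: -2331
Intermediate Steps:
(7*(18 + 19))*(-9) = (7*37)*(-9) = 259*(-9) = -2331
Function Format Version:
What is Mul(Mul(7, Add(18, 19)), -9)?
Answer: -2331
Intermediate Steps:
Mul(Mul(7, Add(18, 19)), -9) = Mul(Mul(7, 37), -9) = Mul(259, -9) = -2331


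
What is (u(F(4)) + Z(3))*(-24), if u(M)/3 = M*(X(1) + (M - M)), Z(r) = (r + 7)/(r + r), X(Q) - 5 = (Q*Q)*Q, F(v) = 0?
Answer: -40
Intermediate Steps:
X(Q) = 5 + Q**3 (X(Q) = 5 + (Q*Q)*Q = 5 + Q**2*Q = 5 + Q**3)
Z(r) = (7 + r)/(2*r) (Z(r) = (7 + r)/((2*r)) = (7 + r)*(1/(2*r)) = (7 + r)/(2*r))
u(M) = 18*M (u(M) = 3*(M*((5 + 1**3) + (M - M))) = 3*(M*((5 + 1) + 0)) = 3*(M*(6 + 0)) = 3*(M*6) = 3*(6*M) = 18*M)
(u(F(4)) + Z(3))*(-24) = (18*0 + (1/2)*(7 + 3)/3)*(-24) = (0 + (1/2)*(1/3)*10)*(-24) = (0 + 5/3)*(-24) = (5/3)*(-24) = -40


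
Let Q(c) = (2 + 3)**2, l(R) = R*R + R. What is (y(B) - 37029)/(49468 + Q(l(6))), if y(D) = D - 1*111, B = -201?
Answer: -37341/49493 ≈ -0.75447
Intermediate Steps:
l(R) = R + R**2 (l(R) = R**2 + R = R + R**2)
Q(c) = 25 (Q(c) = 5**2 = 25)
y(D) = -111 + D (y(D) = D - 111 = -111 + D)
(y(B) - 37029)/(49468 + Q(l(6))) = ((-111 - 201) - 37029)/(49468 + 25) = (-312 - 37029)/49493 = -37341*1/49493 = -37341/49493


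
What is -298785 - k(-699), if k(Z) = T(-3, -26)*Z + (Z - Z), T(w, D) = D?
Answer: -316959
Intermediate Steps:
k(Z) = -26*Z (k(Z) = -26*Z + (Z - Z) = -26*Z + 0 = -26*Z)
-298785 - k(-699) = -298785 - (-26)*(-699) = -298785 - 1*18174 = -298785 - 18174 = -316959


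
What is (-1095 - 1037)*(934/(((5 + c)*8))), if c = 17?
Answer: -248911/22 ≈ -11314.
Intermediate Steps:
(-1095 - 1037)*(934/(((5 + c)*8))) = (-1095 - 1037)*(934/(((5 + 17)*8))) = -1991288/(22*8) = -1991288/176 = -2132*467/88 = -248911/22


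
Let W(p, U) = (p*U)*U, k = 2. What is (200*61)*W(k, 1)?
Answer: 24400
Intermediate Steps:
W(p, U) = p*U² (W(p, U) = (U*p)*U = p*U²)
(200*61)*W(k, 1) = (200*61)*(2*1²) = 12200*(2*1) = 12200*2 = 24400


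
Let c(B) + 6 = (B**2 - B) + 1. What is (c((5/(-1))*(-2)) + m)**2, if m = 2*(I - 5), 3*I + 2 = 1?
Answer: 49729/9 ≈ 5525.4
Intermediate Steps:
I = -1/3 (I = -2/3 + (1/3)*1 = -2/3 + 1/3 = -1/3 ≈ -0.33333)
c(B) = -5 + B**2 - B (c(B) = -6 + ((B**2 - B) + 1) = -6 + (1 + B**2 - B) = -5 + B**2 - B)
m = -32/3 (m = 2*(-1/3 - 5) = 2*(-16/3) = -32/3 ≈ -10.667)
(c((5/(-1))*(-2)) + m)**2 = ((-5 + ((5/(-1))*(-2))**2 - 5/(-1)*(-2)) - 32/3)**2 = ((-5 + ((5*(-1))*(-2))**2 - 5*(-1)*(-2)) - 32/3)**2 = ((-5 + (-5*(-2))**2 - (-5)*(-2)) - 32/3)**2 = ((-5 + 10**2 - 1*10) - 32/3)**2 = ((-5 + 100 - 10) - 32/3)**2 = (85 - 32/3)**2 = (223/3)**2 = 49729/9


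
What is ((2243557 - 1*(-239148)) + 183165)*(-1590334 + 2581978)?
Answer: 2643593990280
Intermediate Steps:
((2243557 - 1*(-239148)) + 183165)*(-1590334 + 2581978) = ((2243557 + 239148) + 183165)*991644 = (2482705 + 183165)*991644 = 2665870*991644 = 2643593990280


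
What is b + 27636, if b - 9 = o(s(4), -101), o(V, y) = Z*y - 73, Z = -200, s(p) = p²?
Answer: 47772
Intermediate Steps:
o(V, y) = -73 - 200*y (o(V, y) = -200*y - 73 = -73 - 200*y)
b = 20136 (b = 9 + (-73 - 200*(-101)) = 9 + (-73 + 20200) = 9 + 20127 = 20136)
b + 27636 = 20136 + 27636 = 47772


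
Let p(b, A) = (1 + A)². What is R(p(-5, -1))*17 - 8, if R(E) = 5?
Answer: 77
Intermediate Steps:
R(p(-5, -1))*17 - 8 = 5*17 - 8 = 85 - 8 = 77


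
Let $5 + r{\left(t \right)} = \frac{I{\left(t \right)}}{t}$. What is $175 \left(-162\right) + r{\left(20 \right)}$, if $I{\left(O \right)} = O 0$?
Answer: $-28355$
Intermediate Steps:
$I{\left(O \right)} = 0$
$r{\left(t \right)} = -5$ ($r{\left(t \right)} = -5 + \frac{0}{t} = -5 + 0 = -5$)
$175 \left(-162\right) + r{\left(20 \right)} = 175 \left(-162\right) - 5 = -28350 - 5 = -28355$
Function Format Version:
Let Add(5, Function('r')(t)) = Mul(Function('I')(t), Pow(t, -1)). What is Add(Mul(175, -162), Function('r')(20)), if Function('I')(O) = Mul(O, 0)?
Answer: -28355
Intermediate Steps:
Function('I')(O) = 0
Function('r')(t) = -5 (Function('r')(t) = Add(-5, Mul(0, Pow(t, -1))) = Add(-5, 0) = -5)
Add(Mul(175, -162), Function('r')(20)) = Add(Mul(175, -162), -5) = Add(-28350, -5) = -28355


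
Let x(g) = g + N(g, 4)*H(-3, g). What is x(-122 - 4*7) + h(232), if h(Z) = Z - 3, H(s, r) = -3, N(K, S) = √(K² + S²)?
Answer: 79 - 6*√5629 ≈ -371.16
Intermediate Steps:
h(Z) = -3 + Z
x(g) = g - 3*√(16 + g²) (x(g) = g + √(g² + 4²)*(-3) = g + √(g² + 16)*(-3) = g + √(16 + g²)*(-3) = g - 3*√(16 + g²))
x(-122 - 4*7) + h(232) = ((-122 - 4*7) - 3*√(16 + (-122 - 4*7)²)) + (-3 + 232) = ((-122 - 1*28) - 3*√(16 + (-122 - 1*28)²)) + 229 = ((-122 - 28) - 3*√(16 + (-122 - 28)²)) + 229 = (-150 - 3*√(16 + (-150)²)) + 229 = (-150 - 3*√(16 + 22500)) + 229 = (-150 - 6*√5629) + 229 = 79 - 6*√5629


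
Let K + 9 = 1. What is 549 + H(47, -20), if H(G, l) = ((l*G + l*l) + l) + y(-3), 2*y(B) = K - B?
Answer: -27/2 ≈ -13.500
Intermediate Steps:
K = -8 (K = -9 + 1 = -8)
y(B) = -4 - B/2 (y(B) = (-8 - B)/2 = -4 - B/2)
H(G, l) = -5/2 + l + l**2 + G*l (H(G, l) = ((l*G + l*l) + l) + (-4 - 1/2*(-3)) = ((G*l + l**2) + l) + (-4 + 3/2) = ((l**2 + G*l) + l) - 5/2 = (l + l**2 + G*l) - 5/2 = -5/2 + l + l**2 + G*l)
549 + H(47, -20) = 549 + (-5/2 - 20 + (-20)**2 + 47*(-20)) = 549 + (-5/2 - 20 + 400 - 940) = 549 - 1125/2 = -27/2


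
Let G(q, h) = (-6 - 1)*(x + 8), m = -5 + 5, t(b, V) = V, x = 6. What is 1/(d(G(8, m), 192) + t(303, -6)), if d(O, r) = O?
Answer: -1/104 ≈ -0.0096154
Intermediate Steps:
m = 0
G(q, h) = -98 (G(q, h) = (-6 - 1)*(6 + 8) = -7*14 = -98)
1/(d(G(8, m), 192) + t(303, -6)) = 1/(-98 - 6) = 1/(-104) = -1/104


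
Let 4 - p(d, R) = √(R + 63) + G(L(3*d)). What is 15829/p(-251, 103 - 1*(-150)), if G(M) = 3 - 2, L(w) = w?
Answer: -47487/307 - 31658*√79/307 ≈ -1071.2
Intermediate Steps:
G(M) = 1
p(d, R) = 3 - √(63 + R) (p(d, R) = 4 - (√(R + 63) + 1) = 4 - (√(63 + R) + 1) = 4 - (1 + √(63 + R)) = 4 + (-1 - √(63 + R)) = 3 - √(63 + R))
15829/p(-251, 103 - 1*(-150)) = 15829/(3 - √(63 + (103 - 1*(-150)))) = 15829/(3 - √(63 + (103 + 150))) = 15829/(3 - √(63 + 253)) = 15829/(3 - √316) = 15829/(3 - 2*√79)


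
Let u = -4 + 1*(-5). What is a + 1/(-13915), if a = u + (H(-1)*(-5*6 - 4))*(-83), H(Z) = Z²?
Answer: 39142894/13915 ≈ 2813.0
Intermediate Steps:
u = -9 (u = -4 - 5 = -9)
a = 2813 (a = -9 + ((-1)²*(-5*6 - 4))*(-83) = -9 + (1*(-30 - 4))*(-83) = -9 + (1*(-34))*(-83) = -9 - 34*(-83) = -9 + 2822 = 2813)
a + 1/(-13915) = 2813 + 1/(-13915) = 2813 - 1/13915 = 39142894/13915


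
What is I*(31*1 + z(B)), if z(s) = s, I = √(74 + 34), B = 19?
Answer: 300*√3 ≈ 519.62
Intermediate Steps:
I = 6*√3 (I = √108 = 6*√3 ≈ 10.392)
I*(31*1 + z(B)) = (6*√3)*(31*1 + 19) = (6*√3)*(31 + 19) = (6*√3)*50 = 300*√3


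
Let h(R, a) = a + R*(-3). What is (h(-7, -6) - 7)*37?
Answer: 296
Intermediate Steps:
h(R, a) = a - 3*R
(h(-7, -6) - 7)*37 = ((-6 - 3*(-7)) - 7)*37 = ((-6 + 21) - 7)*37 = (15 - 7)*37 = 8*37 = 296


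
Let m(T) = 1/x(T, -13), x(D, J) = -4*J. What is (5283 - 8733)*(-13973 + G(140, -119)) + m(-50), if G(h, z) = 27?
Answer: 2501912401/52 ≈ 4.8114e+7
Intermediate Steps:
m(T) = 1/52 (m(T) = 1/(-4*(-13)) = 1/52)
(5283 - 8733)*(-13973 + G(140, -119)) + m(-50) = (5283 - 8733)*(-13973 + 27) + 1/52 = -3450*(-13946) + 1/52 = 48113700 + 1/52 = 2501912401/52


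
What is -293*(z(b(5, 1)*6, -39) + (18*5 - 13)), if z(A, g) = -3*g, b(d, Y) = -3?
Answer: -56842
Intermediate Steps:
-293*(z(b(5, 1)*6, -39) + (18*5 - 13)) = -293*(-3*(-39) + (18*5 - 13)) = -293*(117 + (90 - 13)) = -293*(117 + 77) = -293*194 = -56842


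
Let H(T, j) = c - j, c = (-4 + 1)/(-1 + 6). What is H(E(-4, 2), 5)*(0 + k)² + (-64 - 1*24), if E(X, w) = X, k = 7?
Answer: -1812/5 ≈ -362.40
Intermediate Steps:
c = -⅗ (c = -3/5 = -3*⅕ = -⅗ ≈ -0.60000)
H(T, j) = -⅗ - j
H(E(-4, 2), 5)*(0 + k)² + (-64 - 1*24) = (-⅗ - 1*5)*(0 + 7)² + (-64 - 1*24) = (-⅗ - 5)*7² + (-64 - 24) = -28/5*49 - 88 = -1372/5 - 88 = -1812/5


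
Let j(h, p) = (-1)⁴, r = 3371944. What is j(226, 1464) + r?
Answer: 3371945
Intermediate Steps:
j(h, p) = 1
j(226, 1464) + r = 1 + 3371944 = 3371945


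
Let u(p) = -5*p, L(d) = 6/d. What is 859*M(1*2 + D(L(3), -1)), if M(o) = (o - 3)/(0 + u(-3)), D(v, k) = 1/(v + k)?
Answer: 0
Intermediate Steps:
D(v, k) = 1/(k + v)
M(o) = -⅕ + o/15 (M(o) = (o - 3)/(0 - 5*(-3)) = (-3 + o)/(0 + 15) = (-3 + o)/15 = (-3 + o)*(1/15) = -⅕ + o/15)
859*M(1*2 + D(L(3), -1)) = 859*(-⅕ + (1*2 + 1/(-1 + 6/3))/15) = 859*(-⅕ + (2 + 1/(-1 + 6*(⅓)))/15) = 859*(-⅕ + (2 + 1/(-1 + 2))/15) = 859*(-⅕ + (2 + 1/1)/15) = 859*(-⅕ + (2 + 1)/15) = 859*(-⅕ + (1/15)*3) = 859*(-⅕ + ⅕) = 859*0 = 0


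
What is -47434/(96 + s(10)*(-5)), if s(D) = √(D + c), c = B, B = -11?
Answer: -4553664/9241 - 237170*I/9241 ≈ -492.77 - 25.665*I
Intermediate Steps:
c = -11
s(D) = √(-11 + D) (s(D) = √(D - 11) = √(-11 + D))
-47434/(96 + s(10)*(-5)) = -47434/(96 + √(-11 + 10)*(-5)) = -47434/(96 + √(-1)*(-5)) = -47434/(96 + I*(-5)) = -47434*(96 + 5*I)/9241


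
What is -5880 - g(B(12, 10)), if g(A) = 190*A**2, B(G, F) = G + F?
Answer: -97840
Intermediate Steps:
B(G, F) = F + G
-5880 - g(B(12, 10)) = -5880 - 190*(10 + 12)**2 = -5880 - 190*22**2 = -5880 - 190*484 = -5880 - 1*91960 = -5880 - 91960 = -97840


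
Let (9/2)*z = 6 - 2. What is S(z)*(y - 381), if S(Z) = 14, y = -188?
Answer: -7966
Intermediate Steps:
z = 8/9 (z = 2*(6 - 2)/9 = (2/9)*4 = 8/9 ≈ 0.88889)
S(z)*(y - 381) = 14*(-188 - 381) = 14*(-569) = -7966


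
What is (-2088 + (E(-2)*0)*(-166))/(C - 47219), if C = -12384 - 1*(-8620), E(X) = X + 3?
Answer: 2088/50983 ≈ 0.040955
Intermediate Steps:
E(X) = 3 + X
C = -3764 (C = -12384 + 8620 = -3764)
(-2088 + (E(-2)*0)*(-166))/(C - 47219) = (-2088 + ((3 - 2)*0)*(-166))/(-3764 - 47219) = (-2088 + (1*0)*(-166))/(-50983) = (-2088 + 0*(-166))*(-1/50983) = (-2088 + 0)*(-1/50983) = -2088*(-1/50983) = 2088/50983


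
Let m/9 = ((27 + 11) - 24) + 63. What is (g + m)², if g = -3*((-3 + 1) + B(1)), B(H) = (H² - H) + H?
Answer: 484416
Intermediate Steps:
B(H) = H²
g = 3 (g = -3*((-3 + 1) + 1²) = -3*(-2 + 1) = -3*(-1) = 3)
m = 693 (m = 9*(((27 + 11) - 24) + 63) = 9*((38 - 24) + 63) = 9*(14 + 63) = 9*77 = 693)
(g + m)² = (3 + 693)² = 696² = 484416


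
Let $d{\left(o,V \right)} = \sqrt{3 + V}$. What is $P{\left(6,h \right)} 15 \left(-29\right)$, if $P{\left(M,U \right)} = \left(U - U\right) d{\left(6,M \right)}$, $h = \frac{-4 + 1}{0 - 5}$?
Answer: $0$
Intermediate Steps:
$h = \frac{3}{5}$ ($h = - \frac{3}{-5} = \left(-3\right) \left(- \frac{1}{5}\right) = \frac{3}{5} \approx 0.6$)
$P{\left(M,U \right)} = 0$ ($P{\left(M,U \right)} = \left(U - U\right) \sqrt{3 + M} = 0 \sqrt{3 + M} = 0$)
$P{\left(6,h \right)} 15 \left(-29\right) = 0 \cdot 15 \left(-29\right) = 0 \left(-29\right) = 0$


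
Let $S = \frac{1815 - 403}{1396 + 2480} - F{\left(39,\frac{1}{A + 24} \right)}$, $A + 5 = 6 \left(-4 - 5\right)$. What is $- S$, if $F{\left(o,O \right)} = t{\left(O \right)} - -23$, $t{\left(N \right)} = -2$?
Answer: $\frac{19996}{969} \approx 20.636$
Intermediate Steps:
$A = -59$ ($A = -5 + 6 \left(-4 - 5\right) = -5 + 6 \left(-9\right) = -5 - 54 = -59$)
$F{\left(o,O \right)} = 21$ ($F{\left(o,O \right)} = -2 - -23 = -2 + 23 = 21$)
$S = - \frac{19996}{969}$ ($S = \frac{1815 - 403}{1396 + 2480} - 21 = \frac{1412}{3876} - 21 = 1412 \cdot \frac{1}{3876} - 21 = \frac{353}{969} - 21 = - \frac{19996}{969} \approx -20.636$)
$- S = \left(-1\right) \left(- \frac{19996}{969}\right) = \frac{19996}{969}$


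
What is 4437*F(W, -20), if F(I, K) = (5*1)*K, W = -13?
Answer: -443700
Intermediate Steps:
F(I, K) = 5*K
4437*F(W, -20) = 4437*(5*(-20)) = 4437*(-100) = -443700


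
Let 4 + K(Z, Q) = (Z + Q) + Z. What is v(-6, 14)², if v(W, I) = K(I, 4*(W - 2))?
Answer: 64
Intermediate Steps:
K(Z, Q) = -4 + Q + 2*Z (K(Z, Q) = -4 + ((Z + Q) + Z) = -4 + ((Q + Z) + Z) = -4 + (Q + 2*Z) = -4 + Q + 2*Z)
v(W, I) = -12 + 2*I + 4*W (v(W, I) = -4 + 4*(W - 2) + 2*I = -4 + 4*(-2 + W) + 2*I = -4 + (-8 + 4*W) + 2*I = -12 + 2*I + 4*W)
v(-6, 14)² = (-12 + 2*14 + 4*(-6))² = (-12 + 28 - 24)² = (-8)² = 64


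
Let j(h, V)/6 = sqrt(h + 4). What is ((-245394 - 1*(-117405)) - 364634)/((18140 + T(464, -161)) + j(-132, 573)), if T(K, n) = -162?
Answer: -4428188147/161606546 + 5911476*I*sqrt(2)/80803273 ≈ -27.401 + 0.10346*I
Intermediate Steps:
j(h, V) = 6*sqrt(4 + h) (j(h, V) = 6*sqrt(h + 4) = 6*sqrt(4 + h))
((-245394 - 1*(-117405)) - 364634)/((18140 + T(464, -161)) + j(-132, 573)) = ((-245394 - 1*(-117405)) - 364634)/((18140 - 162) + 6*sqrt(4 - 132)) = ((-245394 + 117405) - 364634)/(17978 + 6*sqrt(-128)) = (-127989 - 364634)/(17978 + 6*(8*I*sqrt(2))) = -492623/(17978 + 48*I*sqrt(2))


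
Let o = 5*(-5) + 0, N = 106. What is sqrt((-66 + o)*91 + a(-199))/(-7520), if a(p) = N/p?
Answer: -I*sqrt(13118279)/299296 ≈ -0.012101*I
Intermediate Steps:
o = -25 (o = -25 + 0 = -25)
a(p) = 106/p
sqrt((-66 + o)*91 + a(-199))/(-7520) = sqrt((-66 - 25)*91 + 106/(-199))/(-7520) = sqrt(-91*91 + 106*(-1/199))*(-1/7520) = sqrt(-8281 - 106/199)*(-1/7520) = sqrt(-1648025/199)*(-1/7520) = (5*I*sqrt(13118279)/199)*(-1/7520) = -I*sqrt(13118279)/299296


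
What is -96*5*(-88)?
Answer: 42240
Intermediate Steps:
-96*5*(-88) = -480*(-88) = 42240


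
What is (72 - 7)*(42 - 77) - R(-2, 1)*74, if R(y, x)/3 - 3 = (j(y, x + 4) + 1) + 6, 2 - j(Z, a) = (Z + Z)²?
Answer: -1387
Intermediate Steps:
j(Z, a) = 2 - 4*Z² (j(Z, a) = 2 - (Z + Z)² = 2 - (2*Z)² = 2 - 4*Z²)
R(y, x) = 36 - 12*y² (R(y, x) = 9 + 3*(((2 - 4*y²) + 1) + 6) = 9 + 3*((3 - 4*y²) + 6) = 9 + 3*(9 - 4*y²) = 9 + (27 - 12*y²) = 36 - 12*y²)
(72 - 7)*(42 - 77) - R(-2, 1)*74 = (72 - 7)*(42 - 77) - (36 - 12*(-2)²)*74 = 65*(-35) - (36 - 12*4)*74 = -2275 - (36 - 48)*74 = -2275 - 1*(-12)*74 = -2275 + 12*74 = -2275 + 888 = -1387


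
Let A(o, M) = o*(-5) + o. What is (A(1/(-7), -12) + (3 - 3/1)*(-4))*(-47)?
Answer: -188/7 ≈ -26.857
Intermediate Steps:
A(o, M) = -4*o (A(o, M) = -5*o + o = -4*o)
(A(1/(-7), -12) + (3 - 3/1)*(-4))*(-47) = (-4/(-7) + (3 - 3/1)*(-4))*(-47) = (-4*(-1/7) + (3 - 3*1)*(-4))*(-47) = (4/7 + (3 - 3)*(-4))*(-47) = (4/7 + 0*(-4))*(-47) = (4/7 + 0)*(-47) = (4/7)*(-47) = -188/7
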